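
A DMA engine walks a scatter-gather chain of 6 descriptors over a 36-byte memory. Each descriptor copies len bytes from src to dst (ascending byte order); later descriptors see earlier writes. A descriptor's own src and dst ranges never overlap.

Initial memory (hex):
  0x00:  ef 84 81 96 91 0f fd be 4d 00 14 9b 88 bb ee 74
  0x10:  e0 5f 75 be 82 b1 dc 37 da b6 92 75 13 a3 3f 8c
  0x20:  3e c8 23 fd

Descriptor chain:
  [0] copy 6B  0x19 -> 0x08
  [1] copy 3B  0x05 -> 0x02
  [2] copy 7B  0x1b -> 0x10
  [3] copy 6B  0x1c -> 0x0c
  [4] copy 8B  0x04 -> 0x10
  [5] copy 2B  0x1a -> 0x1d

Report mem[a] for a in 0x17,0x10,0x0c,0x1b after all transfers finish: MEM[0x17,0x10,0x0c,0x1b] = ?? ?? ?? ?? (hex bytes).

MEM[0x17,0x10,0x0c,0x1b] = 13 be 13 75

  after D0: wrote 6B at 0x08 = b6927513a33f
  after D1: wrote 3B at 0x02 = 0ffdbe
  after D2: wrote 7B at 0x10 = 7513a33f8c3ec8
  after D3: wrote 6B at 0x0c = 13a33f8c3ec8
  after D4: wrote 8B at 0x10 = be0ffdbeb6927513
  after D5: wrote 2B at 0x1d = 9275
query mem[0x17]=0x13, mem[0x10]=0xbe, mem[0x0c]=0x13, mem[0x1b]=0x75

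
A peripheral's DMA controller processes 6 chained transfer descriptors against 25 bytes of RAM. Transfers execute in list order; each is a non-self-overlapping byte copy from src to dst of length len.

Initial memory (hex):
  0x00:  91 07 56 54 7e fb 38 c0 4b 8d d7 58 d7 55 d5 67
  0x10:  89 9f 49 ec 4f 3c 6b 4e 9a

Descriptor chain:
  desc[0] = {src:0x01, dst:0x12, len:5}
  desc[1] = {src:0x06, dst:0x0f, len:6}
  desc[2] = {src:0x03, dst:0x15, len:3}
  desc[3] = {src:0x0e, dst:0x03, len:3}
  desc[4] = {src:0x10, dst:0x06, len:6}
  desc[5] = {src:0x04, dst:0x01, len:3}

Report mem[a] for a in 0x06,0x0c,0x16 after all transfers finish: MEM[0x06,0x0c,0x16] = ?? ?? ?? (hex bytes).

MEM[0x06,0x0c,0x16] = c0 d7 7e

[0] 0x01->0x12 len=5 : 07 56 54 7e fb
[1] 0x06->0x0f len=6 : 38 c0 4b 8d d7 58
[2] 0x03->0x15 len=3 : 54 7e fb
[3] 0x0e->0x03 len=3 : d5 38 c0
[4] 0x10->0x06 len=6 : c0 4b 8d d7 58 54
[5] 0x04->0x01 len=3 : 38 c0 c0
query mem[0x06]=0xc0, mem[0x0c]=0xd7, mem[0x16]=0x7e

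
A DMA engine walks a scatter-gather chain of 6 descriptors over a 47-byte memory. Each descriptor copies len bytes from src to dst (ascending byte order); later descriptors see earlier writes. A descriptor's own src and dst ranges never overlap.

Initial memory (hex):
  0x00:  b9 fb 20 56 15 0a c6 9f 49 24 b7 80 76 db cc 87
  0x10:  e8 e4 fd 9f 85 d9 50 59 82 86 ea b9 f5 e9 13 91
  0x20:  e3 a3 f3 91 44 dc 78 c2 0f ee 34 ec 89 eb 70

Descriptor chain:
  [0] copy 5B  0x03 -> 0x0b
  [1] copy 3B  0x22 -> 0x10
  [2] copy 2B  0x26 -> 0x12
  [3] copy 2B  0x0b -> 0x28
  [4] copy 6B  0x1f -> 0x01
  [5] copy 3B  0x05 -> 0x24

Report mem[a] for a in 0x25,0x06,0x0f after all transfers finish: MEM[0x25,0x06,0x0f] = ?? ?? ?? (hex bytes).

  after D0: wrote 5B at 0x0b = 56150ac69f
  after D1: wrote 3B at 0x10 = f39144
  after D2: wrote 2B at 0x12 = 78c2
  after D3: wrote 2B at 0x28 = 5615
  after D4: wrote 6B at 0x01 = 91e3a3f39144
  after D5: wrote 3B at 0x24 = 91449f
query mem[0x25]=0x44, mem[0x06]=0x44, mem[0x0f]=0x9f

MEM[0x25,0x06,0x0f] = 44 44 9f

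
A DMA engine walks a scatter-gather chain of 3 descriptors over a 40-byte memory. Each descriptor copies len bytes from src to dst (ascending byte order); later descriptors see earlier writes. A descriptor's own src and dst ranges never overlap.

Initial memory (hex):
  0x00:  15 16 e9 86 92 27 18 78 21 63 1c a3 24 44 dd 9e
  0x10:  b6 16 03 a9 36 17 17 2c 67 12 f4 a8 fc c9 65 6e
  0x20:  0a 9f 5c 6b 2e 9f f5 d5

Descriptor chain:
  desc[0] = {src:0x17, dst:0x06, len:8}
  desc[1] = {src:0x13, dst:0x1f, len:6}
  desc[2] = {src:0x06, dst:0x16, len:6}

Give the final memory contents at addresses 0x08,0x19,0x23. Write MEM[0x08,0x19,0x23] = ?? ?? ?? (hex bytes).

#0 dst[0x06+8] := {0x2c,0x67,0x12,0xf4,0xa8,0xfc,0xc9,0x65}
#1 dst[0x1f+6] := {0xa9,0x36,0x17,0x17,0x2c,0x67}
#2 dst[0x16+6] := {0x2c,0x67,0x12,0xf4,0xa8,0xfc}
query mem[0x08]=0x12, mem[0x19]=0xf4, mem[0x23]=0x2c

MEM[0x08,0x19,0x23] = 12 f4 2c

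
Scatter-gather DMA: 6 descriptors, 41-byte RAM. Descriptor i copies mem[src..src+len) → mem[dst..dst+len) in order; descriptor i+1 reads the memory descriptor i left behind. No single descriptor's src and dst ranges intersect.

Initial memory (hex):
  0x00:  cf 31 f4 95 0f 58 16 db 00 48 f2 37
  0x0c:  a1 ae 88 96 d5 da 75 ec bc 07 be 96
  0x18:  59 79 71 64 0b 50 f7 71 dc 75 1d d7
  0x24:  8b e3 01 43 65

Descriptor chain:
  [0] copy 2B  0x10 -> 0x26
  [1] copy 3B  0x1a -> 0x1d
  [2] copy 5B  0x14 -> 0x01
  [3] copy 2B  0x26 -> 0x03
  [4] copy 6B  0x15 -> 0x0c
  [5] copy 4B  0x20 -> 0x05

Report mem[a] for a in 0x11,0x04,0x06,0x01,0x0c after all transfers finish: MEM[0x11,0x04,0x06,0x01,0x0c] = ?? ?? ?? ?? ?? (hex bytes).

#0 dst[0x26+2] := {0xd5,0xda}
#1 dst[0x1d+3] := {0x71,0x64,0x0b}
#2 dst[0x01+5] := {0xbc,0x07,0xbe,0x96,0x59}
#3 dst[0x03+2] := {0xd5,0xda}
#4 dst[0x0c+6] := {0x07,0xbe,0x96,0x59,0x79,0x71}
#5 dst[0x05+4] := {0xdc,0x75,0x1d,0xd7}
query mem[0x11]=0x71, mem[0x04]=0xda, mem[0x06]=0x75, mem[0x01]=0xbc, mem[0x0c]=0x07

MEM[0x11,0x04,0x06,0x01,0x0c] = 71 da 75 bc 07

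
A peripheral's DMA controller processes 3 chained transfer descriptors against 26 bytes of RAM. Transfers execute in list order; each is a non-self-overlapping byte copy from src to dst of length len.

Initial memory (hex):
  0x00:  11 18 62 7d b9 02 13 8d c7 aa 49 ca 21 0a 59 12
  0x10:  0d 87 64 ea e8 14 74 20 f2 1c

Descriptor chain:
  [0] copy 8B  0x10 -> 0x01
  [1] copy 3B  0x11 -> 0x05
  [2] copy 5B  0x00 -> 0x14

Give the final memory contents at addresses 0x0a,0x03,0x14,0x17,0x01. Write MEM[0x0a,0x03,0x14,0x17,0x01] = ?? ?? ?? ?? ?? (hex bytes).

MEM[0x0a,0x03,0x14,0x17,0x01] = 49 64 11 64 0d

  after D0: wrote 8B at 0x01 = 0d8764eae8147420
  after D1: wrote 3B at 0x05 = 8764ea
  after D2: wrote 5B at 0x14 = 110d8764ea
query mem[0x0a]=0x49, mem[0x03]=0x64, mem[0x14]=0x11, mem[0x17]=0x64, mem[0x01]=0x0d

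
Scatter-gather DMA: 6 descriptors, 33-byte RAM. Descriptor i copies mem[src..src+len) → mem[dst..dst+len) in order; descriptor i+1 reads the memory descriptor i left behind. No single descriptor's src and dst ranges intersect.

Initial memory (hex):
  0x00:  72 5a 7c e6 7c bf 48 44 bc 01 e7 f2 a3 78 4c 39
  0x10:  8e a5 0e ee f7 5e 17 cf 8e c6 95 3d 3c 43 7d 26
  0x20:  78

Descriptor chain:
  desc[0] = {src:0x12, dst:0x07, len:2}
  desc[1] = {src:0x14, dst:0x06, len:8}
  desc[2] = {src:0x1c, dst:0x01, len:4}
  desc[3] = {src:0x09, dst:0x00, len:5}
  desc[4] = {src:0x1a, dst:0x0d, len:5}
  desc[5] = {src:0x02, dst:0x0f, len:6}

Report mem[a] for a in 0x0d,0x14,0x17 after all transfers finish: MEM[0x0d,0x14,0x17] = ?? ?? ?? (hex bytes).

[0] 0x12->0x07 len=2 : 0e ee
[1] 0x14->0x06 len=8 : f7 5e 17 cf 8e c6 95 3d
[2] 0x1c->0x01 len=4 : 3c 43 7d 26
[3] 0x09->0x00 len=5 : cf 8e c6 95 3d
[4] 0x1a->0x0d len=5 : 95 3d 3c 43 7d
[5] 0x02->0x0f len=6 : c6 95 3d bf f7 5e
query mem[0x0d]=0x95, mem[0x14]=0x5e, mem[0x17]=0xcf

MEM[0x0d,0x14,0x17] = 95 5e cf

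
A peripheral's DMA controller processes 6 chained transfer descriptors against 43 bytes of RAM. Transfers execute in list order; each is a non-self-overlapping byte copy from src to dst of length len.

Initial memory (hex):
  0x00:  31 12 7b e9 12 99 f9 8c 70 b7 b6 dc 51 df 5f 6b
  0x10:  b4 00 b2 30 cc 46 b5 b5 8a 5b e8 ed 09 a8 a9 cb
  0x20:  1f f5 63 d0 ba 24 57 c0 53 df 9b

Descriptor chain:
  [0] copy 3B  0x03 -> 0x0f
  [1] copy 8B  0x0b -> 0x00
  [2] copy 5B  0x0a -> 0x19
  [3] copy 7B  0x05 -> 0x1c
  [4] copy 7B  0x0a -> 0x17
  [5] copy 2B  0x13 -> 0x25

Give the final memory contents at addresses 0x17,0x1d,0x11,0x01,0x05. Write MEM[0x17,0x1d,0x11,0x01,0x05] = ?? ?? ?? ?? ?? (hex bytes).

MEM[0x17,0x1d,0x11,0x01,0x05] = b6 12 99 51 12

  after D0: wrote 3B at 0x0f = e91299
  after D1: wrote 8B at 0x00 = dc51df5fe91299b2
  after D2: wrote 5B at 0x19 = b6dc51df5f
  after D3: wrote 7B at 0x1c = 1299b270b7b6dc
  after D4: wrote 7B at 0x17 = b6dc51df5fe912
  after D5: wrote 2B at 0x25 = 30cc
query mem[0x17]=0xb6, mem[0x1d]=0x12, mem[0x11]=0x99, mem[0x01]=0x51, mem[0x05]=0x12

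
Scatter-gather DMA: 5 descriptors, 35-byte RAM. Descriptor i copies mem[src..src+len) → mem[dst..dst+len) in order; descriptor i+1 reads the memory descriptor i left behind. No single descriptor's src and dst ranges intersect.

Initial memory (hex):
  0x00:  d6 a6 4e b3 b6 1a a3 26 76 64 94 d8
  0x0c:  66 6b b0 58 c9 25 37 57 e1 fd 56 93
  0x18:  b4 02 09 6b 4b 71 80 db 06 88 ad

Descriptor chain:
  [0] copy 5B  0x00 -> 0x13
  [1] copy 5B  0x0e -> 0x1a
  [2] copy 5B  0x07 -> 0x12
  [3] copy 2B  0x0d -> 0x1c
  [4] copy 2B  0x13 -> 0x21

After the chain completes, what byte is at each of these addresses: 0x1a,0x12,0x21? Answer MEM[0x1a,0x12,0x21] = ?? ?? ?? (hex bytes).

  after D0: wrote 5B at 0x13 = d6a64eb3b6
  after D1: wrote 5B at 0x1a = b058c92537
  after D2: wrote 5B at 0x12 = 26766494d8
  after D3: wrote 2B at 0x1c = 6bb0
  after D4: wrote 2B at 0x21 = 7664
query mem[0x1a]=0xb0, mem[0x12]=0x26, mem[0x21]=0x76

MEM[0x1a,0x12,0x21] = b0 26 76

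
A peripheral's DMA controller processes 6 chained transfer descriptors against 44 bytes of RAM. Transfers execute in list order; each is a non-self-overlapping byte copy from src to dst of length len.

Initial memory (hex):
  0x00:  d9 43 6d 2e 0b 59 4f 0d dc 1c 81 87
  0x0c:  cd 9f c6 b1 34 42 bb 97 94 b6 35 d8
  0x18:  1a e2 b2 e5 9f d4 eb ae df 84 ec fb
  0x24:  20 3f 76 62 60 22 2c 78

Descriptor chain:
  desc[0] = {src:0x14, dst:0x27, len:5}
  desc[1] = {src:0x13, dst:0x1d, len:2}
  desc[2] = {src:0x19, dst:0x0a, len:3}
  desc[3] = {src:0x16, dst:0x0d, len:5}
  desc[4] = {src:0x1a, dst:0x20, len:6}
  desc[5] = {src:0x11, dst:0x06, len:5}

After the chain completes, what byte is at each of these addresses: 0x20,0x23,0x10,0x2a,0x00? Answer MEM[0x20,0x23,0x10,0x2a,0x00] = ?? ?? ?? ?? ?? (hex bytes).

  after D0: wrote 5B at 0x27 = 94b635d81a
  after D1: wrote 2B at 0x1d = 9794
  after D2: wrote 3B at 0x0a = e2b2e5
  after D3: wrote 5B at 0x0d = 35d81ae2b2
  after D4: wrote 6B at 0x20 = b2e59f9794ae
  after D5: wrote 5B at 0x06 = b2bb9794b6
query mem[0x20]=0xb2, mem[0x23]=0x97, mem[0x10]=0xe2, mem[0x2a]=0xd8, mem[0x00]=0xd9

MEM[0x20,0x23,0x10,0x2a,0x00] = b2 97 e2 d8 d9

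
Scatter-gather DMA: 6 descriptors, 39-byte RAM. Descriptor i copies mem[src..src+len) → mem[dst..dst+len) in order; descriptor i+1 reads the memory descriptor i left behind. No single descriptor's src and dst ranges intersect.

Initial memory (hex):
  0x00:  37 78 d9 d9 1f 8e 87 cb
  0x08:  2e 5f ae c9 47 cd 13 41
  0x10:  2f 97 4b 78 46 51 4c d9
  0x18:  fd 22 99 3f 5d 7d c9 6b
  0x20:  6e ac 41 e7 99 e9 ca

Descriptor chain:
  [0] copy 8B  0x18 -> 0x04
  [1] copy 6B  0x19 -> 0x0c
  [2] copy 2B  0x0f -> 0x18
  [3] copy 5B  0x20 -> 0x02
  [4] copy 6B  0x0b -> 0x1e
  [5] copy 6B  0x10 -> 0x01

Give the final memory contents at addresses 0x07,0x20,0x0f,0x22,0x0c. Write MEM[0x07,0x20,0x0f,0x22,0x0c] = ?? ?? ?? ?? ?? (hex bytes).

MEM[0x07,0x20,0x0f,0x22,0x0c] = 3f 99 5d 5d 22

  after D0: wrote 8B at 0x04 = fd22993f5d7dc96b
  after D1: wrote 6B at 0x0c = 22993f5d7dc9
  after D2: wrote 2B at 0x18 = 5d7d
  after D3: wrote 5B at 0x02 = 6eac41e799
  after D4: wrote 6B at 0x1e = 6b22993f5d7d
  after D5: wrote 6B at 0x01 = 7dc94b784651
query mem[0x07]=0x3f, mem[0x20]=0x99, mem[0x0f]=0x5d, mem[0x22]=0x5d, mem[0x0c]=0x22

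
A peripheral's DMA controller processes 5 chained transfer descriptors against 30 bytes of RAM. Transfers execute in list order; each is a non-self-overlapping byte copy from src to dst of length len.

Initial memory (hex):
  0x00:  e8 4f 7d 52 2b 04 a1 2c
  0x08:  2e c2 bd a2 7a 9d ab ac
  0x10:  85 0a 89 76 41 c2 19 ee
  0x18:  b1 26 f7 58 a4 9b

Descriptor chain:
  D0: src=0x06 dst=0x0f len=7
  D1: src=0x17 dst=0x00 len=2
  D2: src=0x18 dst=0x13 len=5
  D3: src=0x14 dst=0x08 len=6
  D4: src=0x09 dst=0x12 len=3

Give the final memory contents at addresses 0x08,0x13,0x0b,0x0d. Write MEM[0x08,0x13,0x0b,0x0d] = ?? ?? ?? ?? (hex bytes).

MEM[0x08,0x13,0x0b,0x0d] = 26 58 a4 26

#0 dst[0x0f+7] := {0xa1,0x2c,0x2e,0xc2,0xbd,0xa2,0x7a}
#1 dst[0x00+2] := {0xee,0xb1}
#2 dst[0x13+5] := {0xb1,0x26,0xf7,0x58,0xa4}
#3 dst[0x08+6] := {0x26,0xf7,0x58,0xa4,0xb1,0x26}
#4 dst[0x12+3] := {0xf7,0x58,0xa4}
query mem[0x08]=0x26, mem[0x13]=0x58, mem[0x0b]=0xa4, mem[0x0d]=0x26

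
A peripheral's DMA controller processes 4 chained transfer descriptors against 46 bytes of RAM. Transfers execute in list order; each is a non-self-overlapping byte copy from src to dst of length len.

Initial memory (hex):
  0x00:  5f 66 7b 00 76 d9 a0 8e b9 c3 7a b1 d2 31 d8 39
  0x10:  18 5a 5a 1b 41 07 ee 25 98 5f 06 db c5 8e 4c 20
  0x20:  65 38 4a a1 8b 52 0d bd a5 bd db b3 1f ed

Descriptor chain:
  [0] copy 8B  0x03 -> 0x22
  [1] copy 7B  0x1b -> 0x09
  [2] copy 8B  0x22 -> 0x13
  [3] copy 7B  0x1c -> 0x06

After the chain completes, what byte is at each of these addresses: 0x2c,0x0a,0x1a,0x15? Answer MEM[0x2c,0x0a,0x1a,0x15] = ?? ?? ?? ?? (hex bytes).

[0] 0x03->0x22 len=8 : 00 76 d9 a0 8e b9 c3 7a
[1] 0x1b->0x09 len=7 : db c5 8e 4c 20 65 38
[2] 0x22->0x13 len=8 : 00 76 d9 a0 8e b9 c3 7a
[3] 0x1c->0x06 len=7 : c5 8e 4c 20 65 38 00
query mem[0x2c]=0x1f, mem[0x0a]=0x65, mem[0x1a]=0x7a, mem[0x15]=0xd9

MEM[0x2c,0x0a,0x1a,0x15] = 1f 65 7a d9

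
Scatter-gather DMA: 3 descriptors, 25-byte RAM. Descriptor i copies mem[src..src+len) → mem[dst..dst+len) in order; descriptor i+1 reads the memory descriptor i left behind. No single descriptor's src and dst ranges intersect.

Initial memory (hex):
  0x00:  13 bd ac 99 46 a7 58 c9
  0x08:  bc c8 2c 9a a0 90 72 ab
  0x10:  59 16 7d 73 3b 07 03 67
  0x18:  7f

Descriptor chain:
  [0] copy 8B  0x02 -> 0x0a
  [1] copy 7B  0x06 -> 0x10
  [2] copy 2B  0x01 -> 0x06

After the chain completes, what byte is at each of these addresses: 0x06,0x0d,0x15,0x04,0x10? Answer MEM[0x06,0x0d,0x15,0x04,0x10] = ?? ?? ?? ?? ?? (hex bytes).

#0 dst[0x0a+8] := {0xac,0x99,0x46,0xa7,0x58,0xc9,0xbc,0xc8}
#1 dst[0x10+7] := {0x58,0xc9,0xbc,0xc8,0xac,0x99,0x46}
#2 dst[0x06+2] := {0xbd,0xac}
query mem[0x06]=0xbd, mem[0x0d]=0xa7, mem[0x15]=0x99, mem[0x04]=0x46, mem[0x10]=0x58

MEM[0x06,0x0d,0x15,0x04,0x10] = bd a7 99 46 58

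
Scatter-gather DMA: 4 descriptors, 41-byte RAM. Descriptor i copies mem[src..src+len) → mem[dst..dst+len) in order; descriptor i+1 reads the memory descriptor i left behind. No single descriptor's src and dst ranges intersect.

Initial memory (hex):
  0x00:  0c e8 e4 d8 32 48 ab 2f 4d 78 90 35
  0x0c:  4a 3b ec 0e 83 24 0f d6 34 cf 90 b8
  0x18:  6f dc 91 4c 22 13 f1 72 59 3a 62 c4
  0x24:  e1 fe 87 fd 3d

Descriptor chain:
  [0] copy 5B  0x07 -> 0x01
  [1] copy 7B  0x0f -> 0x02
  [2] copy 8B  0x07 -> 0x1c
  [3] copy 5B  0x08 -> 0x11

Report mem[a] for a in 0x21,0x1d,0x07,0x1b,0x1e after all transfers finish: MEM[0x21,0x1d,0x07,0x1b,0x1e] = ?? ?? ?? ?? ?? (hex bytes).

MEM[0x21,0x1d,0x07,0x1b,0x1e] = 4a cf 34 4c 78

#0 dst[0x01+5] := {0x2f,0x4d,0x78,0x90,0x35}
#1 dst[0x02+7] := {0x0e,0x83,0x24,0x0f,0xd6,0x34,0xcf}
#2 dst[0x1c+8] := {0x34,0xcf,0x78,0x90,0x35,0x4a,0x3b,0xec}
#3 dst[0x11+5] := {0xcf,0x78,0x90,0x35,0x4a}
query mem[0x21]=0x4a, mem[0x1d]=0xcf, mem[0x07]=0x34, mem[0x1b]=0x4c, mem[0x1e]=0x78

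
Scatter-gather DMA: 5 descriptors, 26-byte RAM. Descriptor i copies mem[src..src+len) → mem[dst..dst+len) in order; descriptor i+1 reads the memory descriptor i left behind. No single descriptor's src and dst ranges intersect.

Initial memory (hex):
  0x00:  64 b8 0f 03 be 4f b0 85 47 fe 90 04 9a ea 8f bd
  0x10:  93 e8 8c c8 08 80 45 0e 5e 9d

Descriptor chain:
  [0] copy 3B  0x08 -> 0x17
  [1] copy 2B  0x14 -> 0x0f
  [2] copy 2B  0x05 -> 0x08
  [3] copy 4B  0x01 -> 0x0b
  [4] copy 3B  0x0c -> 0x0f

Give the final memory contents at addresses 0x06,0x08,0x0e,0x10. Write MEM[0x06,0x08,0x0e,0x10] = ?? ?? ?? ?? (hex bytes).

D0: mem[0x17..0x19] <- [47 fe 90]
D1: mem[0x0f..0x10] <- [08 80]
D2: mem[0x08..0x09] <- [4f b0]
D3: mem[0x0b..0x0e] <- [b8 0f 03 be]
D4: mem[0x0f..0x11] <- [0f 03 be]
query mem[0x06]=0xb0, mem[0x08]=0x4f, mem[0x0e]=0xbe, mem[0x10]=0x03

MEM[0x06,0x08,0x0e,0x10] = b0 4f be 03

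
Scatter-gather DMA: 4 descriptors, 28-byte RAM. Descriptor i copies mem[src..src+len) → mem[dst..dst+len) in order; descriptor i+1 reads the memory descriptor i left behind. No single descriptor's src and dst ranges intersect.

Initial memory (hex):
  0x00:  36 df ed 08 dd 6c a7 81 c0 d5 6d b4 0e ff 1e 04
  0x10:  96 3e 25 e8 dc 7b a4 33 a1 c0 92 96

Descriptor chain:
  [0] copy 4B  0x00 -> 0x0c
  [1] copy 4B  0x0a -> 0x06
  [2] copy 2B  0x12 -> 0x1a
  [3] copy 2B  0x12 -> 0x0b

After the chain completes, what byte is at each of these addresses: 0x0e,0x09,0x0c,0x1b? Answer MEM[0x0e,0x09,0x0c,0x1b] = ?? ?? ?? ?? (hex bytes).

MEM[0x0e,0x09,0x0c,0x1b] = ed df e8 e8

D0: mem[0x0c..0x0f] <- [36 df ed 08]
D1: mem[0x06..0x09] <- [6d b4 36 df]
D2: mem[0x1a..0x1b] <- [25 e8]
D3: mem[0x0b..0x0c] <- [25 e8]
query mem[0x0e]=0xed, mem[0x09]=0xdf, mem[0x0c]=0xe8, mem[0x1b]=0xe8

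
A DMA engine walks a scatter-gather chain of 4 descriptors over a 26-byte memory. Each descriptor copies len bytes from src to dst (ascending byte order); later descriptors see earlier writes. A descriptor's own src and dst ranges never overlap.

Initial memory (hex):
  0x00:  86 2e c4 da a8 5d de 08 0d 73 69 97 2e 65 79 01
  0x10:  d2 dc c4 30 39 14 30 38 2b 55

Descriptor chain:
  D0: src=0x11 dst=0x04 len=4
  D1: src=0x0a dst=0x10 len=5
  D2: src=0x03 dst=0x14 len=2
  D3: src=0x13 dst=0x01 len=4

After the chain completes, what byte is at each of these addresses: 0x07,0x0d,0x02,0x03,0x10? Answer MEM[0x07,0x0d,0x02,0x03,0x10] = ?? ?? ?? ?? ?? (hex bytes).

  after D0: wrote 4B at 0x04 = dcc43039
  after D1: wrote 5B at 0x10 = 69972e6579
  after D2: wrote 2B at 0x14 = dadc
  after D3: wrote 4B at 0x01 = 65dadc30
query mem[0x07]=0x39, mem[0x0d]=0x65, mem[0x02]=0xda, mem[0x03]=0xdc, mem[0x10]=0x69

MEM[0x07,0x0d,0x02,0x03,0x10] = 39 65 da dc 69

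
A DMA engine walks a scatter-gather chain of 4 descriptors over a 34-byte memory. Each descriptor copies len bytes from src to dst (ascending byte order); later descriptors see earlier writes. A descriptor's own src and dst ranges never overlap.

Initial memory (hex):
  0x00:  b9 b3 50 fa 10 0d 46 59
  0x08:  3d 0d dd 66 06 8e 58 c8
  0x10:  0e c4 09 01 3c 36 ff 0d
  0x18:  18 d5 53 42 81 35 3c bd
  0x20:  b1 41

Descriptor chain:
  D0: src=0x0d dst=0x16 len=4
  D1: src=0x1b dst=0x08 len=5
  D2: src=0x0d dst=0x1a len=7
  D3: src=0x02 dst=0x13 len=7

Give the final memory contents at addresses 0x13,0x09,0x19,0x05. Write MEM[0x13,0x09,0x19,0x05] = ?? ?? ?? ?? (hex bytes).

MEM[0x13,0x09,0x19,0x05] = 50 81 42 0d

D0: mem[0x16..0x19] <- [8e 58 c8 0e]
D1: mem[0x08..0x0c] <- [42 81 35 3c bd]
D2: mem[0x1a..0x20] <- [8e 58 c8 0e c4 09 01]
D3: mem[0x13..0x19] <- [50 fa 10 0d 46 59 42]
query mem[0x13]=0x50, mem[0x09]=0x81, mem[0x19]=0x42, mem[0x05]=0x0d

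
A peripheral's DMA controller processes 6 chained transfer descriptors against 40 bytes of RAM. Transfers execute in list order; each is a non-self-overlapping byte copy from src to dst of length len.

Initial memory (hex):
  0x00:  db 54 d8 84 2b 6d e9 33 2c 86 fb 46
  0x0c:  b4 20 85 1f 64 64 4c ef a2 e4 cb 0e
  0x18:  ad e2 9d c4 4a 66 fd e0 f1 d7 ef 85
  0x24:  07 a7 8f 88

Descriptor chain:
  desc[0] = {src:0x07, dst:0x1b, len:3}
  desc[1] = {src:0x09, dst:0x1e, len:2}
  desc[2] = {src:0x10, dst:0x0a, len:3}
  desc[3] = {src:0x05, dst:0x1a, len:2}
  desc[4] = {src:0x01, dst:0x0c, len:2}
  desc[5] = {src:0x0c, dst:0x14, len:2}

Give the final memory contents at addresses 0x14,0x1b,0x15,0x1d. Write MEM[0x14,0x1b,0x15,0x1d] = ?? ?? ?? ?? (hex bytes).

MEM[0x14,0x1b,0x15,0x1d] = 54 e9 d8 86

#0 dst[0x1b+3] := {0x33,0x2c,0x86}
#1 dst[0x1e+2] := {0x86,0xfb}
#2 dst[0x0a+3] := {0x64,0x64,0x4c}
#3 dst[0x1a+2] := {0x6d,0xe9}
#4 dst[0x0c+2] := {0x54,0xd8}
#5 dst[0x14+2] := {0x54,0xd8}
query mem[0x14]=0x54, mem[0x1b]=0xe9, mem[0x15]=0xd8, mem[0x1d]=0x86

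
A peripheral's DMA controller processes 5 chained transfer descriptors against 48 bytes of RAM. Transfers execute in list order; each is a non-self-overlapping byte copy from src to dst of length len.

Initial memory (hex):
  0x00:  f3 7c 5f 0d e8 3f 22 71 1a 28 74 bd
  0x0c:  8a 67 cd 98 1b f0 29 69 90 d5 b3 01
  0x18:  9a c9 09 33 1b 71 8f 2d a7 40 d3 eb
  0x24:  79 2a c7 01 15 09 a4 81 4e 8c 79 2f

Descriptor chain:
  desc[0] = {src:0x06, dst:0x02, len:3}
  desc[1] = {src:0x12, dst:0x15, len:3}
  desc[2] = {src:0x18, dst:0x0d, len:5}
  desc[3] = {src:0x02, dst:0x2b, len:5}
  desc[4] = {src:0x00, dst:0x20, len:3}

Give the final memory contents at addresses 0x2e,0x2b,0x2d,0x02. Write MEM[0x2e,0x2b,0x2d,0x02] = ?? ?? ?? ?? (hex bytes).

D0: mem[0x02..0x04] <- [22 71 1a]
D1: mem[0x15..0x17] <- [29 69 90]
D2: mem[0x0d..0x11] <- [9a c9 09 33 1b]
D3: mem[0x2b..0x2f] <- [22 71 1a 3f 22]
D4: mem[0x20..0x22] <- [f3 7c 22]
query mem[0x2e]=0x3f, mem[0x2b]=0x22, mem[0x2d]=0x1a, mem[0x02]=0x22

MEM[0x2e,0x2b,0x2d,0x02] = 3f 22 1a 22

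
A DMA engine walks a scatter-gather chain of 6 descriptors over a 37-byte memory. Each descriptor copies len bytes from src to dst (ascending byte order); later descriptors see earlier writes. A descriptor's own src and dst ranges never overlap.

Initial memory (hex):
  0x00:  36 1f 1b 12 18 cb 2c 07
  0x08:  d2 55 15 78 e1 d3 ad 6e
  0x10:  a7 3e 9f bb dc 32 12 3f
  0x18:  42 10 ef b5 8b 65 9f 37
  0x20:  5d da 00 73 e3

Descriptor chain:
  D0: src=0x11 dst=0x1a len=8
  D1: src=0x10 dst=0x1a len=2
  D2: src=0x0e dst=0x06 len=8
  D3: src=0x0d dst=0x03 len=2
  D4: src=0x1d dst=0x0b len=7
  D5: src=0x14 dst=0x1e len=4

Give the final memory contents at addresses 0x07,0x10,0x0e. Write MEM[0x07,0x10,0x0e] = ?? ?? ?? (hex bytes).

[0] 0x11->0x1a len=8 : 3e 9f bb dc 32 12 3f 42
[1] 0x10->0x1a len=2 : a7 3e
[2] 0x0e->0x06 len=8 : ad 6e a7 3e 9f bb dc 32
[3] 0x0d->0x03 len=2 : 32 ad
[4] 0x1d->0x0b len=7 : dc 32 12 3f 42 00 73
[5] 0x14->0x1e len=4 : dc 32 12 3f
query mem[0x07]=0x6e, mem[0x10]=0x00, mem[0x0e]=0x3f

MEM[0x07,0x10,0x0e] = 6e 00 3f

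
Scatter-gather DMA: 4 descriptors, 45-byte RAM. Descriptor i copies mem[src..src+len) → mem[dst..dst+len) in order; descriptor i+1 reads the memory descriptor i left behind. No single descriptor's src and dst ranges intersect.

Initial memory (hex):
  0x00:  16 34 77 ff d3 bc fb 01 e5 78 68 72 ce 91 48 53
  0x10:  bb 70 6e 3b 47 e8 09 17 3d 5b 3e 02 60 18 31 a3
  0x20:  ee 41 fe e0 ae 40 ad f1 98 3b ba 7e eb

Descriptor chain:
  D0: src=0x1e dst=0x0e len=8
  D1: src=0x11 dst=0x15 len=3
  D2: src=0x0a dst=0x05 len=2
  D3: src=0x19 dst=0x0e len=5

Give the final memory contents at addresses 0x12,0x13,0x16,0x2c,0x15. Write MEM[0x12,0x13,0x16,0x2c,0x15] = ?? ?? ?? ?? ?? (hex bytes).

#0 dst[0x0e+8] := {0x31,0xa3,0xee,0x41,0xfe,0xe0,0xae,0x40}
#1 dst[0x15+3] := {0x41,0xfe,0xe0}
#2 dst[0x05+2] := {0x68,0x72}
#3 dst[0x0e+5] := {0x5b,0x3e,0x02,0x60,0x18}
query mem[0x12]=0x18, mem[0x13]=0xe0, mem[0x16]=0xfe, mem[0x2c]=0xeb, mem[0x15]=0x41

MEM[0x12,0x13,0x16,0x2c,0x15] = 18 e0 fe eb 41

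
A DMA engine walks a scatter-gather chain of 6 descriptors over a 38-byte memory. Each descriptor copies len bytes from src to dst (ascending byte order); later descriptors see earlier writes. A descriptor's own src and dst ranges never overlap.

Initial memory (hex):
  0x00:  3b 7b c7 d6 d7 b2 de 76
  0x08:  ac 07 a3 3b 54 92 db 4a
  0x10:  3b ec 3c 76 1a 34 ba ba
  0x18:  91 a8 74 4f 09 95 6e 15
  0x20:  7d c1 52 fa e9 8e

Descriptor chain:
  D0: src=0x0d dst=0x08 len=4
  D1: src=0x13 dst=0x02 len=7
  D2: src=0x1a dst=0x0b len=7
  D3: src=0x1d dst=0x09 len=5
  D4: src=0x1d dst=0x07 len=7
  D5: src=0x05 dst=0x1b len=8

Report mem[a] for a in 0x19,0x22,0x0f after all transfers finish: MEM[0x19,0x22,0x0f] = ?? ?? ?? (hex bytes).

[0] 0x0d->0x08 len=4 : 92 db 4a 3b
[1] 0x13->0x02 len=7 : 76 1a 34 ba ba 91 a8
[2] 0x1a->0x0b len=7 : 74 4f 09 95 6e 15 7d
[3] 0x1d->0x09 len=5 : 95 6e 15 7d c1
[4] 0x1d->0x07 len=7 : 95 6e 15 7d c1 52 fa
[5] 0x05->0x1b len=8 : ba ba 95 6e 15 7d c1 52
query mem[0x19]=0xa8, mem[0x22]=0x52, mem[0x0f]=0x6e

MEM[0x19,0x22,0x0f] = a8 52 6e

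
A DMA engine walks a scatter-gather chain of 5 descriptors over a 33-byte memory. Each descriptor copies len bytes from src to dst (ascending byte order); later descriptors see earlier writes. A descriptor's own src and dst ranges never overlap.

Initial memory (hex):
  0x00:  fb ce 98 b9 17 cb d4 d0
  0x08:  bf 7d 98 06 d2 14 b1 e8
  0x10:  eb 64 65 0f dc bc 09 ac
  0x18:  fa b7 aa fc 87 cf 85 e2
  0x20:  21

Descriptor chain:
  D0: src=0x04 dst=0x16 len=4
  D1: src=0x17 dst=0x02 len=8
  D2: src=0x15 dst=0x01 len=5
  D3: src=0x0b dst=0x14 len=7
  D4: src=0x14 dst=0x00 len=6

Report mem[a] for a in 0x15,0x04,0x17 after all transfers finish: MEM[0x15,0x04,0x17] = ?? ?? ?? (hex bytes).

#0 dst[0x16+4] := {0x17,0xcb,0xd4,0xd0}
#1 dst[0x02+8] := {0xcb,0xd4,0xd0,0xaa,0xfc,0x87,0xcf,0x85}
#2 dst[0x01+5] := {0xbc,0x17,0xcb,0xd4,0xd0}
#3 dst[0x14+7] := {0x06,0xd2,0x14,0xb1,0xe8,0xeb,0x64}
#4 dst[0x00+6] := {0x06,0xd2,0x14,0xb1,0xe8,0xeb}
query mem[0x15]=0xd2, mem[0x04]=0xe8, mem[0x17]=0xb1

MEM[0x15,0x04,0x17] = d2 e8 b1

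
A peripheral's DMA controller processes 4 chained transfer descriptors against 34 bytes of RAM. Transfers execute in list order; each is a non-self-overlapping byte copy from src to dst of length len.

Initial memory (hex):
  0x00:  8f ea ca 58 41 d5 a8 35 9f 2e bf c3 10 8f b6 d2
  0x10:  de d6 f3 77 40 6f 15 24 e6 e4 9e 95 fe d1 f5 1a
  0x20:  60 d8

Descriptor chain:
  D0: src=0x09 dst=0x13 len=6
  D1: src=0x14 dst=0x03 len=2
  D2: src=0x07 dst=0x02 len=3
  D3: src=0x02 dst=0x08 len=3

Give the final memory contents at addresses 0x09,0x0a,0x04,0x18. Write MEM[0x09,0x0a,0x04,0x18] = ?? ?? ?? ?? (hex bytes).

MEM[0x09,0x0a,0x04,0x18] = 9f 2e 2e b6

[0] 0x09->0x13 len=6 : 2e bf c3 10 8f b6
[1] 0x14->0x03 len=2 : bf c3
[2] 0x07->0x02 len=3 : 35 9f 2e
[3] 0x02->0x08 len=3 : 35 9f 2e
query mem[0x09]=0x9f, mem[0x0a]=0x2e, mem[0x04]=0x2e, mem[0x18]=0xb6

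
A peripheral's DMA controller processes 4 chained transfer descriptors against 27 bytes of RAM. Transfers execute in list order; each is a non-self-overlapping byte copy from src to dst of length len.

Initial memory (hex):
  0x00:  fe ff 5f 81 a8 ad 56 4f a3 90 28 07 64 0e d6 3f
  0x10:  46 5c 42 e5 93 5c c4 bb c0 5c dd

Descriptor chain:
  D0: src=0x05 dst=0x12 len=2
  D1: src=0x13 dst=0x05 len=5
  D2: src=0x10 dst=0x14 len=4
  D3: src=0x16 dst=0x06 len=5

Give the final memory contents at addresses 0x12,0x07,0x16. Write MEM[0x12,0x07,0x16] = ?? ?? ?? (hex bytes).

#0 dst[0x12+2] := {0xad,0x56}
#1 dst[0x05+5] := {0x56,0x93,0x5c,0xc4,0xbb}
#2 dst[0x14+4] := {0x46,0x5c,0xad,0x56}
#3 dst[0x06+5] := {0xad,0x56,0xc0,0x5c,0xdd}
query mem[0x12]=0xad, mem[0x07]=0x56, mem[0x16]=0xad

MEM[0x12,0x07,0x16] = ad 56 ad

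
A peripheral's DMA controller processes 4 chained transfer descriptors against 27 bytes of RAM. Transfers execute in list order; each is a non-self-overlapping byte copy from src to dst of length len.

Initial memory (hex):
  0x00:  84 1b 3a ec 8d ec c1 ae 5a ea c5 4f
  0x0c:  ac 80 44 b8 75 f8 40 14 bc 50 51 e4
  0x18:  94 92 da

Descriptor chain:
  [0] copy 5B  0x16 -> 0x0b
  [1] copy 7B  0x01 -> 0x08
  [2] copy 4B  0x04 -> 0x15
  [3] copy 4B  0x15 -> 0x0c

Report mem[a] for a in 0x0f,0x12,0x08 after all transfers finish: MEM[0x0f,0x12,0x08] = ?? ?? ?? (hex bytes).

  after D0: wrote 5B at 0x0b = 51e49492da
  after D1: wrote 7B at 0x08 = 1b3aec8decc1ae
  after D2: wrote 4B at 0x15 = 8decc1ae
  after D3: wrote 4B at 0x0c = 8decc1ae
query mem[0x0f]=0xae, mem[0x12]=0x40, mem[0x08]=0x1b

MEM[0x0f,0x12,0x08] = ae 40 1b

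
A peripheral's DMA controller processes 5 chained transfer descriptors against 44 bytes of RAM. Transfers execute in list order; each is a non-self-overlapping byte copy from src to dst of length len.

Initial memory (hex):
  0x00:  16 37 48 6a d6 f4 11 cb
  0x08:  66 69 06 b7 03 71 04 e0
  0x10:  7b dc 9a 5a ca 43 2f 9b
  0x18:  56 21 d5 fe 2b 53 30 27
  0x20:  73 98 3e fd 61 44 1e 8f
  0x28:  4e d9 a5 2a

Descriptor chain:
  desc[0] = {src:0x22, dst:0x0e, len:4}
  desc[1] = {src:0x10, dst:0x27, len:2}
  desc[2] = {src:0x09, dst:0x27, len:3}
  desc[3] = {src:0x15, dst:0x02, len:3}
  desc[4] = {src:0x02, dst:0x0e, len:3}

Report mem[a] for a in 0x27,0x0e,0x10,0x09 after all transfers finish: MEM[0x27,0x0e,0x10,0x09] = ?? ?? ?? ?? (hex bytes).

D0: mem[0x0e..0x11] <- [3e fd 61 44]
D1: mem[0x27..0x28] <- [61 44]
D2: mem[0x27..0x29] <- [69 06 b7]
D3: mem[0x02..0x04] <- [43 2f 9b]
D4: mem[0x0e..0x10] <- [43 2f 9b]
query mem[0x27]=0x69, mem[0x0e]=0x43, mem[0x10]=0x9b, mem[0x09]=0x69

MEM[0x27,0x0e,0x10,0x09] = 69 43 9b 69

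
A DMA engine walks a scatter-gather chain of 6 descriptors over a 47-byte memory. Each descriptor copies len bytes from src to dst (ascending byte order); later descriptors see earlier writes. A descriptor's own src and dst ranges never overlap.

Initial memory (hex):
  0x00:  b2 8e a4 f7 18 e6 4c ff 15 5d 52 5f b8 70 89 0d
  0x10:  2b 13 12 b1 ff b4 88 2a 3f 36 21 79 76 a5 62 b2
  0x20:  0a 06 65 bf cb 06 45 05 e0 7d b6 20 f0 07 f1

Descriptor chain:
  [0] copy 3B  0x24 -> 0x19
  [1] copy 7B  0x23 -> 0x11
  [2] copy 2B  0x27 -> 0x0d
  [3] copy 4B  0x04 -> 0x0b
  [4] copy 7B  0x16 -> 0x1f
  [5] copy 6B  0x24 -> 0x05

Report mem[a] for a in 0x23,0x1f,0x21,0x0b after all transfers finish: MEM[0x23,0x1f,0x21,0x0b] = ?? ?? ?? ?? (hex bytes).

MEM[0x23,0x1f,0x21,0x0b] = 06 e0 3f 18

#0 dst[0x19+3] := {0xcb,0x06,0x45}
#1 dst[0x11+7] := {0xbf,0xcb,0x06,0x45,0x05,0xe0,0x7d}
#2 dst[0x0d+2] := {0x05,0xe0}
#3 dst[0x0b+4] := {0x18,0xe6,0x4c,0xff}
#4 dst[0x1f+7] := {0xe0,0x7d,0x3f,0xcb,0x06,0x45,0x76}
#5 dst[0x05+6] := {0x45,0x76,0x45,0x05,0xe0,0x7d}
query mem[0x23]=0x06, mem[0x1f]=0xe0, mem[0x21]=0x3f, mem[0x0b]=0x18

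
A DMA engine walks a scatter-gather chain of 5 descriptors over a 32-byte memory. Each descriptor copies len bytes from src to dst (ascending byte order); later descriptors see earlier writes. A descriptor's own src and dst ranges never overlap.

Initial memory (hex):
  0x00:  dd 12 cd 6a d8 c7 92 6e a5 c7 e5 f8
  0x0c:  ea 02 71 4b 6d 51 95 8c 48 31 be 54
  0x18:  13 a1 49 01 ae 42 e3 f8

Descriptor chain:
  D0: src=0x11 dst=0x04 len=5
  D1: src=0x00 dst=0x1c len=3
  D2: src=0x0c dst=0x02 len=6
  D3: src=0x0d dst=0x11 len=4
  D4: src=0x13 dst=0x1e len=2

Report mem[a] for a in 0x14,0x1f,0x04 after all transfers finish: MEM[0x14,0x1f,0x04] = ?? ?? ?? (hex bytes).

MEM[0x14,0x1f,0x04] = 6d 6d 71

[0] 0x11->0x04 len=5 : 51 95 8c 48 31
[1] 0x00->0x1c len=3 : dd 12 cd
[2] 0x0c->0x02 len=6 : ea 02 71 4b 6d 51
[3] 0x0d->0x11 len=4 : 02 71 4b 6d
[4] 0x13->0x1e len=2 : 4b 6d
query mem[0x14]=0x6d, mem[0x1f]=0x6d, mem[0x04]=0x71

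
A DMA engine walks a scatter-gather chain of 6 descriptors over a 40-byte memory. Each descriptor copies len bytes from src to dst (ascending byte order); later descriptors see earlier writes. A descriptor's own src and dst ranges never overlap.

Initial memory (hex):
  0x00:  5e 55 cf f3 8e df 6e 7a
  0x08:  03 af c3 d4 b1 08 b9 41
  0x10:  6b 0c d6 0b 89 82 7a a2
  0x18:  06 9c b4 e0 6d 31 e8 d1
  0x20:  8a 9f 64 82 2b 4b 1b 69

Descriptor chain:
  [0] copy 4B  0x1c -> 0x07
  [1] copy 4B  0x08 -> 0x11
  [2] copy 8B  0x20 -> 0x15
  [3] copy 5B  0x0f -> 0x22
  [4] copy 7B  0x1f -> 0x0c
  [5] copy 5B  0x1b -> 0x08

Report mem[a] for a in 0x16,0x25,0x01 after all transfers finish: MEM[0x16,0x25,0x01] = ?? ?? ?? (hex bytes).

  after D0: wrote 4B at 0x07 = 6d31e8d1
  after D1: wrote 4B at 0x11 = 31e8d1d4
  after D2: wrote 8B at 0x15 = 8a9f64822b4b1b69
  after D3: wrote 5B at 0x22 = 416b31e8d1
  after D4: wrote 7B at 0x0c = d18a9f416b31e8
  after D5: wrote 5B at 0x08 = 1b6931e8d1
query mem[0x16]=0x9f, mem[0x25]=0xe8, mem[0x01]=0x55

MEM[0x16,0x25,0x01] = 9f e8 55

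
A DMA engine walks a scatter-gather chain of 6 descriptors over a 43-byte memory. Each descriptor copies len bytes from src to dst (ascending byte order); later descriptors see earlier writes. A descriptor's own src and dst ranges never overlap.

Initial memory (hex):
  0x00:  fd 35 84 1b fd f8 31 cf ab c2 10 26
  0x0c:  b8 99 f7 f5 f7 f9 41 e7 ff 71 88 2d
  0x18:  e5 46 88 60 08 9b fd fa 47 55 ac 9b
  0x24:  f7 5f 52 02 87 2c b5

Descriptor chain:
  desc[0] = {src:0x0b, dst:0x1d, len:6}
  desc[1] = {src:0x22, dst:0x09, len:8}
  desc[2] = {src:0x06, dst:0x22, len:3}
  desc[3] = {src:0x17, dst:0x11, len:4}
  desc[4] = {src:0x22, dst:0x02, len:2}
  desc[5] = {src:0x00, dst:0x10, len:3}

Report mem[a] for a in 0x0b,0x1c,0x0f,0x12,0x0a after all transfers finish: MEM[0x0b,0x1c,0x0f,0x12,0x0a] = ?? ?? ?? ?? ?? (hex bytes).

[0] 0x0b->0x1d len=6 : 26 b8 99 f7 f5 f7
[1] 0x22->0x09 len=8 : f7 9b f7 5f 52 02 87 2c
[2] 0x06->0x22 len=3 : 31 cf ab
[3] 0x17->0x11 len=4 : 2d e5 46 88
[4] 0x22->0x02 len=2 : 31 cf
[5] 0x00->0x10 len=3 : fd 35 31
query mem[0x0b]=0xf7, mem[0x1c]=0x08, mem[0x0f]=0x87, mem[0x12]=0x31, mem[0x0a]=0x9b

MEM[0x0b,0x1c,0x0f,0x12,0x0a] = f7 08 87 31 9b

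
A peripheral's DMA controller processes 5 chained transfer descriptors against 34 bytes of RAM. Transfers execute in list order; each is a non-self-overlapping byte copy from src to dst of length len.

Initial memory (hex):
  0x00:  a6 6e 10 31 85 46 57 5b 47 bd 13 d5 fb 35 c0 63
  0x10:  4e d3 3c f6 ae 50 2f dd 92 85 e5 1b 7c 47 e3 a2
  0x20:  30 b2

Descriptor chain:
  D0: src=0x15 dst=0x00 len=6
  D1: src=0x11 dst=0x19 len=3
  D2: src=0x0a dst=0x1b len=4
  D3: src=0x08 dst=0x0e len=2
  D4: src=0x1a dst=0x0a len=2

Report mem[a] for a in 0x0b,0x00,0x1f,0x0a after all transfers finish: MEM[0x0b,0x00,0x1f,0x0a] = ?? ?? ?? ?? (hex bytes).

MEM[0x0b,0x00,0x1f,0x0a] = 13 50 a2 3c

D0: mem[0x00..0x05] <- [50 2f dd 92 85 e5]
D1: mem[0x19..0x1b] <- [d3 3c f6]
D2: mem[0x1b..0x1e] <- [13 d5 fb 35]
D3: mem[0x0e..0x0f] <- [47 bd]
D4: mem[0x0a..0x0b] <- [3c 13]
query mem[0x0b]=0x13, mem[0x00]=0x50, mem[0x1f]=0xa2, mem[0x0a]=0x3c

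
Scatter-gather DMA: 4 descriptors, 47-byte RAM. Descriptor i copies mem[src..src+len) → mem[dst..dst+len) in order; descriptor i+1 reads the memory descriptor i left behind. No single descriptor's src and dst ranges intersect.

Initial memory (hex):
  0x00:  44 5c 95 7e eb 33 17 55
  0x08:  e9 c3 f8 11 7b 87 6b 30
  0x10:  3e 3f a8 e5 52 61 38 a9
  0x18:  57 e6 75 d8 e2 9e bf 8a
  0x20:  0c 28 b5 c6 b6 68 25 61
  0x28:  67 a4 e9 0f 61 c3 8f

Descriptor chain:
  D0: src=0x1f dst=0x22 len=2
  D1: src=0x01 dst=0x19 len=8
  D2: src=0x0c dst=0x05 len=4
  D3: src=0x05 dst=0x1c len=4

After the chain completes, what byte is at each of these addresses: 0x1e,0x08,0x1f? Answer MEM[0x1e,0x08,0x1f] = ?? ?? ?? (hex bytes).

D0: mem[0x22..0x23] <- [8a 0c]
D1: mem[0x19..0x20] <- [5c 95 7e eb 33 17 55 e9]
D2: mem[0x05..0x08] <- [7b 87 6b 30]
D3: mem[0x1c..0x1f] <- [7b 87 6b 30]
query mem[0x1e]=0x6b, mem[0x08]=0x30, mem[0x1f]=0x30

MEM[0x1e,0x08,0x1f] = 6b 30 30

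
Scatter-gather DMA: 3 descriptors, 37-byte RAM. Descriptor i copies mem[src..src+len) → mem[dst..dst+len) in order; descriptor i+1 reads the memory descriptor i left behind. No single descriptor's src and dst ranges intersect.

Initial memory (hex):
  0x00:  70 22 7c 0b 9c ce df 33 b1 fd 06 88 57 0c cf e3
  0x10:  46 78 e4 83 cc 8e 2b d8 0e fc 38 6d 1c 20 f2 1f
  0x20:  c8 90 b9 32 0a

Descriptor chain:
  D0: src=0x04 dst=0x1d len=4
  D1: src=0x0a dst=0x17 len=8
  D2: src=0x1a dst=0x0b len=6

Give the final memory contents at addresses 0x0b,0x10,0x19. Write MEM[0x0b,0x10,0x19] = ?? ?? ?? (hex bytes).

#0 dst[0x1d+4] := {0x9c,0xce,0xdf,0x33}
#1 dst[0x17+8] := {0x06,0x88,0x57,0x0c,0xcf,0xe3,0x46,0x78}
#2 dst[0x0b+6] := {0x0c,0xcf,0xe3,0x46,0x78,0xdf}
query mem[0x0b]=0x0c, mem[0x10]=0xdf, mem[0x19]=0x57

MEM[0x0b,0x10,0x19] = 0c df 57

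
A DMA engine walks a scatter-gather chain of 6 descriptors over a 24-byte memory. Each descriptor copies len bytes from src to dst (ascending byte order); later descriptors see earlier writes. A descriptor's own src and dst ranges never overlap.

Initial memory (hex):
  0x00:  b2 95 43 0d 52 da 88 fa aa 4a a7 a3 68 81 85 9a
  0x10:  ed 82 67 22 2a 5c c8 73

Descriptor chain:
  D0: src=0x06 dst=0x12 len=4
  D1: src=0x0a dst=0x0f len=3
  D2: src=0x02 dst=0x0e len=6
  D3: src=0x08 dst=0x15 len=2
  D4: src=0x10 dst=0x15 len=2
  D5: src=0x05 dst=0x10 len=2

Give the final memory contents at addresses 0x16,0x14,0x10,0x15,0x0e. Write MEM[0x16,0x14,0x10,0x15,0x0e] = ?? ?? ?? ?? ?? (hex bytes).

  after D0: wrote 4B at 0x12 = 88faaa4a
  after D1: wrote 3B at 0x0f = a7a368
  after D2: wrote 6B at 0x0e = 430d52da88fa
  after D3: wrote 2B at 0x15 = aa4a
  after D4: wrote 2B at 0x15 = 52da
  after D5: wrote 2B at 0x10 = da88
query mem[0x16]=0xda, mem[0x14]=0xaa, mem[0x10]=0xda, mem[0x15]=0x52, mem[0x0e]=0x43

MEM[0x16,0x14,0x10,0x15,0x0e] = da aa da 52 43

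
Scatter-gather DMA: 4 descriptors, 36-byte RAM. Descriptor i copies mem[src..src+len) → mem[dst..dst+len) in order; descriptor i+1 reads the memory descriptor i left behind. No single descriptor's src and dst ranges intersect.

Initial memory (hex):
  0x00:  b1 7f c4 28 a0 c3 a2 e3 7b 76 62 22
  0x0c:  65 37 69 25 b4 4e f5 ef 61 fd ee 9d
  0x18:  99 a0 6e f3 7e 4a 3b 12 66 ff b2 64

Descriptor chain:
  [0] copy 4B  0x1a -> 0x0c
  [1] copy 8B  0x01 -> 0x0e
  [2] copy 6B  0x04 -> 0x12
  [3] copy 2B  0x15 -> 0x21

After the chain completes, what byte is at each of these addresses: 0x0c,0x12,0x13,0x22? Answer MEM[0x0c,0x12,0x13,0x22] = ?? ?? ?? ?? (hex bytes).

#0 dst[0x0c+4] := {0x6e,0xf3,0x7e,0x4a}
#1 dst[0x0e+8] := {0x7f,0xc4,0x28,0xa0,0xc3,0xa2,0xe3,0x7b}
#2 dst[0x12+6] := {0xa0,0xc3,0xa2,0xe3,0x7b,0x76}
#3 dst[0x21+2] := {0xe3,0x7b}
query mem[0x0c]=0x6e, mem[0x12]=0xa0, mem[0x13]=0xc3, mem[0x22]=0x7b

MEM[0x0c,0x12,0x13,0x22] = 6e a0 c3 7b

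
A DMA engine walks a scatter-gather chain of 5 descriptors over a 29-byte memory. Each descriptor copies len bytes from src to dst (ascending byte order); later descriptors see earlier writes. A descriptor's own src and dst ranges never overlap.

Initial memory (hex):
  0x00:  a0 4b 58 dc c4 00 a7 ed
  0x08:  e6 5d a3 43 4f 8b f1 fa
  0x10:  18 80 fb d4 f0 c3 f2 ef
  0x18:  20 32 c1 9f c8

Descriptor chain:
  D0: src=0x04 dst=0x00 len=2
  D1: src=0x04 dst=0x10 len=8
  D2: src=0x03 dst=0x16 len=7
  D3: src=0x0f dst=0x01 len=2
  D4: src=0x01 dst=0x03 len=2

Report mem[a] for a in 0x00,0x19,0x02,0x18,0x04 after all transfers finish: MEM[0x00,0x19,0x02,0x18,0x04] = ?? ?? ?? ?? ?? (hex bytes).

  after D0: wrote 2B at 0x00 = c400
  after D1: wrote 8B at 0x10 = c400a7ede65da343
  after D2: wrote 7B at 0x16 = dcc400a7ede65d
  after D3: wrote 2B at 0x01 = fac4
  after D4: wrote 2B at 0x03 = fac4
query mem[0x00]=0xc4, mem[0x19]=0xa7, mem[0x02]=0xc4, mem[0x18]=0x00, mem[0x04]=0xc4

MEM[0x00,0x19,0x02,0x18,0x04] = c4 a7 c4 00 c4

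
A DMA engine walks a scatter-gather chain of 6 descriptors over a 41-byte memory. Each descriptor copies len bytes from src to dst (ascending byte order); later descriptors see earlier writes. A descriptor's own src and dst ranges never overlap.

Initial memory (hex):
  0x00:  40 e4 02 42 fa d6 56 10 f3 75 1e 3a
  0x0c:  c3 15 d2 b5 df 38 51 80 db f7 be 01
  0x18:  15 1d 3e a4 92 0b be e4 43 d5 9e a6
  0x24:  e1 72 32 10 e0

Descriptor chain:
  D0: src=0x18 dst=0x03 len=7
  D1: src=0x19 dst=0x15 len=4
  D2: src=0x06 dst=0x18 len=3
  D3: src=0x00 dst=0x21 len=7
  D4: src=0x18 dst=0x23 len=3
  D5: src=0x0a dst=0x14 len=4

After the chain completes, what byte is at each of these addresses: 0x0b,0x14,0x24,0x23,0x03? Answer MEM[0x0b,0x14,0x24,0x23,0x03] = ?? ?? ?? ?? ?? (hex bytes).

MEM[0x0b,0x14,0x24,0x23,0x03] = 3a 1e 92 a4 15

  after D0: wrote 7B at 0x03 = 151d3ea4920bbe
  after D1: wrote 4B at 0x15 = 1d3ea492
  after D2: wrote 3B at 0x18 = a4920b
  after D3: wrote 7B at 0x21 = 40e402151d3ea4
  after D4: wrote 3B at 0x23 = a4920b
  after D5: wrote 4B at 0x14 = 1e3ac315
query mem[0x0b]=0x3a, mem[0x14]=0x1e, mem[0x24]=0x92, mem[0x23]=0xa4, mem[0x03]=0x15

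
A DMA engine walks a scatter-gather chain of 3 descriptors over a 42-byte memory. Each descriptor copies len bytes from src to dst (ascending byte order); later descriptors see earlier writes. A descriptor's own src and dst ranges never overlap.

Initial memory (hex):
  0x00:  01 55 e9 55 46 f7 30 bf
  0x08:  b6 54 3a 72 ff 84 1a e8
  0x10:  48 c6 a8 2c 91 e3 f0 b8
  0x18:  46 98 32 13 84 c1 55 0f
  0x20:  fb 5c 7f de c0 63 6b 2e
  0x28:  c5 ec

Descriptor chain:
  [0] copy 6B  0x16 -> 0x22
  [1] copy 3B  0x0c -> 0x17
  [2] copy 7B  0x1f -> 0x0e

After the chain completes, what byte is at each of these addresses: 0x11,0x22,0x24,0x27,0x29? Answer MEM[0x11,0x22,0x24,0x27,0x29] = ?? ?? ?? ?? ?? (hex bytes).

MEM[0x11,0x22,0x24,0x27,0x29] = f0 f0 46 13 ec

D0: mem[0x22..0x27] <- [f0 b8 46 98 32 13]
D1: mem[0x17..0x19] <- [ff 84 1a]
D2: mem[0x0e..0x14] <- [0f fb 5c f0 b8 46 98]
query mem[0x11]=0xf0, mem[0x22]=0xf0, mem[0x24]=0x46, mem[0x27]=0x13, mem[0x29]=0xec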